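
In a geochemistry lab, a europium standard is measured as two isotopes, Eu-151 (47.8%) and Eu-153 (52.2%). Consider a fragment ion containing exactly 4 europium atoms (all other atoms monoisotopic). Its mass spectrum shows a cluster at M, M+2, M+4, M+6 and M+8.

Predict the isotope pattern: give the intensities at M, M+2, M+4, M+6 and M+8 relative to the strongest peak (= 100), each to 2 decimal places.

Each Eu atom is independently Eu-151 (p = 0.478) or Eu-153 (q = 0.522); the cluster is the binomial expansion (p + q)^4.
P(M) = 0.478^4 = 0.052205
P(M+2) = 4 × 0.478^3 × 0.522^1 = 0.228042
P(M+4) = 6 × 0.478^2 × 0.522^2 = 0.373549
P(M+6) = 4 × 0.478^1 × 0.522^3 = 0.271956
P(M+8) = 0.522^4 = 0.074248
The M+4 peak is largest (0.373549); scaling to 100 gives 13.98 : 61.05 : 100.00 : 72.80 : 19.88.

13.98 : 61.05 : 100.00 : 72.80 : 19.88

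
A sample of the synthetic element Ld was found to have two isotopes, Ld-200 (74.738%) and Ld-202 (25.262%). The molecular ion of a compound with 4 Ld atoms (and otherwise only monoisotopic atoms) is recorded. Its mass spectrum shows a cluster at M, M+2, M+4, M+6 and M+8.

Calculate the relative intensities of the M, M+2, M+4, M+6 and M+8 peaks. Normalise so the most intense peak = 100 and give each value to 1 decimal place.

Expanding (0.74738 + 0.25262)^4:
P(M) = 0.74738^4 = 0.312008
P(M+2) = 4 × 0.74738^3 × 0.25262^1 = 0.421844
P(M+4) = 6 × 0.74738^2 × 0.25262^2 = 0.213880
P(M+6) = 4 × 0.74738^1 × 0.25262^3 = 0.048195
P(M+8) = 0.25262^4 = 0.004073
The M+2 peak is largest (0.421844); scaling to 100 gives 74.0 : 100.0 : 50.7 : 11.4 : 1.0.

74.0 : 100.0 : 50.7 : 11.4 : 1.0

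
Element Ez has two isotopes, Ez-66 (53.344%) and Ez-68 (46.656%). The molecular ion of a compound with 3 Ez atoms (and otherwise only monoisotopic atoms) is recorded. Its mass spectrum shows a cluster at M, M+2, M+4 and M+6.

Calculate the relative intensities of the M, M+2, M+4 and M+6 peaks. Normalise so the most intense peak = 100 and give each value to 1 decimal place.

38.1 : 100.0 : 87.5 : 25.5

Each Ez atom is independently Ez-66 (p = 0.53344) or Ez-68 (q = 0.46656); the cluster is the binomial expansion (p + q)^3.
P(M) = 0.53344^3 = 0.151795
P(M+2) = 3 × 0.53344^2 × 0.46656^1 = 0.398290
P(M+4) = 3 × 0.53344^1 × 0.46656^2 = 0.348355
P(M+6) = 0.46656^3 = 0.101560
The M+2 peak is largest (0.398290); scaling to 100 gives 38.1 : 100.0 : 87.5 : 25.5.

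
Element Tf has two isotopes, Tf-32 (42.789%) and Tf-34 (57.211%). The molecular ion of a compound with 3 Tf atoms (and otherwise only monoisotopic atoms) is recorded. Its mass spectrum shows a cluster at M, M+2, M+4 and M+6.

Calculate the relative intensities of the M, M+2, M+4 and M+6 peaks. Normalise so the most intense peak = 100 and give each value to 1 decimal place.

The 3 Tf atoms are independent, so intensities follow the terms of (0.42789 + 0.57211)^3.
P(M) = 0.42789^3 = 0.078342
P(M+2) = 3 × 0.42789^2 × 0.57211^1 = 0.314243
P(M+4) = 3 × 0.42789^1 × 0.57211^2 = 0.420158
P(M+6) = 0.57211^3 = 0.187257
The M+4 peak is largest (0.420158); scaling to 100 gives 18.6 : 74.8 : 100.0 : 44.6.

18.6 : 74.8 : 100.0 : 44.6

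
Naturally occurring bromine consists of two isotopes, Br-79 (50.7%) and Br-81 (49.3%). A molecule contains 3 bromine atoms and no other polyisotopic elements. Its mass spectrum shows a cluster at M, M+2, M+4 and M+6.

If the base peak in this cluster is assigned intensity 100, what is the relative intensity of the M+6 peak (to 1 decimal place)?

(0.507 + 0.493)^3 gives M 0.1303, M+2 0.3802, M+4 0.3697, M+6 0.1198; the largest is M+2.
P(M+2) = C(3,1) × 0.507^2 × 0.493^1 = 3 × 0.257049 × 0.4930 = 0.380175 (base)
P(M+6) = C(3,3) × 0.507^0 × 0.493^3 = 1 × 1.0000 × 0.11982316 = 0.119823
Relative intensity = 0.119823 / 0.380175 × 100 = 31.5

31.5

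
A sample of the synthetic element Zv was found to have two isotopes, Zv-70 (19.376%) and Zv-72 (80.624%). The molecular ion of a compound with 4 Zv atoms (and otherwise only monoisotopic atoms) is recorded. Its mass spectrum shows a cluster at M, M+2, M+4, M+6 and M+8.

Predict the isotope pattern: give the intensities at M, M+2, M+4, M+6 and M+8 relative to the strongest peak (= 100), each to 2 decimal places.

0.33 : 5.55 : 34.65 : 96.13 : 100.00

Each Zv atom is independently Zv-70 (p = 0.19376) or Zv-72 (q = 0.80624); the cluster is the binomial expansion (p + q)^4.
P(M) = 0.19376^4 = 0.001409
P(M+2) = 4 × 0.19376^3 × 0.80624^1 = 0.023459
P(M+4) = 6 × 0.19376^2 × 0.80624^2 = 0.146423
P(M+6) = 4 × 0.19376^1 × 0.80624^3 = 0.406179
P(M+8) = 0.80624^4 = 0.422530
The M+8 peak is largest (0.422530); scaling to 100 gives 0.33 : 5.55 : 34.65 : 96.13 : 100.00.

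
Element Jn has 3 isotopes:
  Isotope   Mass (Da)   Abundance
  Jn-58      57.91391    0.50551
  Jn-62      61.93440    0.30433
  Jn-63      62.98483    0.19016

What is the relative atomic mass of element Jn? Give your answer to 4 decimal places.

60.1018 Da

Weight each isotope mass by its fractional abundance: 0.50551 × 57.91391 + 0.30433 × 61.93440 + 0.19016 × 62.98483
= 29.276061 + 18.848496 + 11.977195 = 60.101752 Da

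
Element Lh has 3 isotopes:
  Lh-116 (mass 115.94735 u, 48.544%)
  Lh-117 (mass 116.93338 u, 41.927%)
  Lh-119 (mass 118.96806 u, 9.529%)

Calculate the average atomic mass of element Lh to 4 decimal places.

116.6486 u

Ar = Σ fᵢ·mᵢ = 0.48544 × 115.94735 + 0.41927 × 116.93338 + 0.09529 × 118.96806
= 56.285482 + 49.026658 + 11.336466 = 116.648606 u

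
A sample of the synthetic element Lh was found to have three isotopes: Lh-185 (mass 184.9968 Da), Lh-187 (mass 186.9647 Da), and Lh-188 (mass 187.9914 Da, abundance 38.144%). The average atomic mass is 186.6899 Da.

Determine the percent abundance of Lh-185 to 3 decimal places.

Let x and y be the fractions of Lh-185 and Lh-187. Then x + y = 1 − 0.38144 = 0.61856 and 184.9968x + 186.9647y = 186.6899 − 0.38144×187.9914 = 114.982460384.
Substituting: 184.9968x + 186.9647(0.61856 − x) = 114.982460384
(184.9968 − 186.9647)x = -0.666424448  ⇒  x = 0.33865, y = 0.27991
Lh-185: 33.865%, Lh-187: 27.991%.

33.865%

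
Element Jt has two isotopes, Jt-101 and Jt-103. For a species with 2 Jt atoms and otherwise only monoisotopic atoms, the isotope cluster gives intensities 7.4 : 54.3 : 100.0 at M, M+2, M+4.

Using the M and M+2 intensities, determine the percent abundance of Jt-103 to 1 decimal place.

78.6%

Let p = fractional abundance of Jt-101. I(M+2)/I(M) = [C(2,1)·p^1·(1−p)] / p^2 = 2·(1−p)/p = 54.3/7.4 = 7.3378
(1−p)/p = 7.3378/2 = 3.6689  ⇒  p = 1/(1 + 3.6689) = 0.2142
Jt-101: 21.4%, Jt-103: 78.6%.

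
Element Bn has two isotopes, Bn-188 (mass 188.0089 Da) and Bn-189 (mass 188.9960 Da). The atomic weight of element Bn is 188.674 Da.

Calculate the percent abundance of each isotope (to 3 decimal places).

Bn-188: 32.621%, Bn-189: 67.379%

With x = fraction of Bn-188 (so Bn-189 is 1 − x):
188.0089·x + 188.9960·(1 − x) = 188.674
(188.0089 − 188.9960)·x = 188.674 − 188.9960
x = -0.3220 / -0.9871 = 0.32621 → 32.621% Bn-188, 67.379% Bn-189.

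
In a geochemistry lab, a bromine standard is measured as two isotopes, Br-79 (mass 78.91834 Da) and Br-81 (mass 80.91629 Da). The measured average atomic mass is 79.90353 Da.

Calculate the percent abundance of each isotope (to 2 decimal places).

Br-79: 50.69%, Br-81: 49.31%

Writing the weighted mean with unknown fraction x of Br-79:
78.91834·x + 80.91629·(1 − x) = 79.90353
(78.91834 − 80.91629)·x = 79.90353 − 80.91629
x = -1.01276 / -1.99795 = 0.50690 → 50.69% Br-79, 49.31% Br-81.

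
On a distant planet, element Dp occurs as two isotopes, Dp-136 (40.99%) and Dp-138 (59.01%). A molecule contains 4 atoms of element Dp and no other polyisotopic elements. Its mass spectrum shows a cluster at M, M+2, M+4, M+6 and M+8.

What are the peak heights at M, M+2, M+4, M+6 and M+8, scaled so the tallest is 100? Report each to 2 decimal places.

The 4 Dp atoms are independent, so intensities follow the terms of (0.4099 + 0.5901)^4.
P(M) = 0.4099^4 = 0.028230
P(M+2) = 4 × 0.4099^3 × 0.5901^1 = 0.162562
P(M+4) = 6 × 0.4099^2 × 0.5901^2 = 0.351041
P(M+6) = 4 × 0.4099^1 × 0.5901^3 = 0.336911
P(M+8) = 0.5901^4 = 0.121256
The M+4 peak is largest (0.351041); scaling to 100 gives 8.04 : 46.31 : 100.00 : 95.97 : 34.54.

8.04 : 46.31 : 100.00 : 95.97 : 34.54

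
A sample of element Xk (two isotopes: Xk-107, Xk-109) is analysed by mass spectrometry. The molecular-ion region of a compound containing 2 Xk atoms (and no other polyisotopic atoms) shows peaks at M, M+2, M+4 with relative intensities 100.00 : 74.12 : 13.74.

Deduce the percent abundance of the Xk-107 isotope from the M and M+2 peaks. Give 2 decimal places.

72.96%

If p is the fraction of Xk that is Xk-107, then I(M+2)/I(M) = [C(2,1)·p^1·(1−p)] / p^2 = 2·(1−p)/p = 74.12/100.00 = 0.7412
(1−p)/p = 0.7412/2 = 0.3706  ⇒  p = 1/(1 + 0.3706) = 0.7296
Xk-107: 72.96%, Xk-109: 27.04%.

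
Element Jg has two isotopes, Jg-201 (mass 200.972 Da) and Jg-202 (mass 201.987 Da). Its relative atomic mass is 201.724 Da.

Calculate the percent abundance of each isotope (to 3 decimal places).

Let x be the fractional abundance of Jg-201; then Jg-202 has abundance 1 − x.
200.972·x + 201.987·(1 − x) = 201.724
(200.972 − 201.987)·x = 201.724 − 201.987
x = -0.263 / -1.015 = 0.25911 → 25.911% Jg-201, 74.089% Jg-202.

Jg-201: 25.911%, Jg-202: 74.089%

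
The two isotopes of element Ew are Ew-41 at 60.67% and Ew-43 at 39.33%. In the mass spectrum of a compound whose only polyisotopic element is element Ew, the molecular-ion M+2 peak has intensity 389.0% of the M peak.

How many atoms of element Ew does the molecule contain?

The M+2/M ratio from n Ew atoms is n · q/p = n · 0.3933/0.6067.
n = 3.890 × 0.6067/0.3933 = 6.00 ≈ 6

6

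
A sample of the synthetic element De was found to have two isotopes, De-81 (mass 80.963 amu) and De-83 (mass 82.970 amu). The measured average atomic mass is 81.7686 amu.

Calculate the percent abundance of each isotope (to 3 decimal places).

De-81: 59.860%, De-83: 40.140%

Writing the weighted mean with unknown fraction x of De-81:
80.963·x + 82.970·(1 − x) = 81.7686
(80.963 − 82.970)·x = 81.7686 − 82.970
x = -1.2014 / -2.007 = 0.59860 → 59.860% De-81, 40.140% De-83.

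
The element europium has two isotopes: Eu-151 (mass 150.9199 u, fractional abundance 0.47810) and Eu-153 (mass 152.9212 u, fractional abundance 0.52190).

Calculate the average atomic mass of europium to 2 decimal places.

Ar = Σ fᵢ·mᵢ = 0.47810 × 150.9199 + 0.52190 × 152.9212
= 72.15480 + 79.80957 = 151.96437 u

151.96 u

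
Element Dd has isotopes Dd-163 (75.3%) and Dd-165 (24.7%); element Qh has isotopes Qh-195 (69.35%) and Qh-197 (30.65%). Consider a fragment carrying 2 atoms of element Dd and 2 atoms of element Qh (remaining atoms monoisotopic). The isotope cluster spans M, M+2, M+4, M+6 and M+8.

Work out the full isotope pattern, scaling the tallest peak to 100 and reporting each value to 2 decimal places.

Element Dd pattern (n=2): 0.567009 : 0.371982 : 0.061009
Element Qh pattern (n=2): 0.48094225 : 0.4251155 : 0.09394225
Convolve the two distributions (both contribute in 2-u steps):
  M: 0.567009×0.48094225 = 0.272699
  M+2: 0.567009×0.4251155 + 0.371982×0.48094225 = 0.419946
  M+4: 0.567009×0.09394225 + 0.371982×0.4251155 + 0.061009×0.48094225 = 0.240743
  M+6: 0.371982×0.09394225 + 0.061009×0.4251155 = 0.060881
  M+8: 0.061009×0.09394225 = 0.005731
Scale to base peak (0.419946) = 100: 64.94 : 100.00 : 57.33 : 14.50 : 1.36

64.94 : 100.00 : 57.33 : 14.50 : 1.36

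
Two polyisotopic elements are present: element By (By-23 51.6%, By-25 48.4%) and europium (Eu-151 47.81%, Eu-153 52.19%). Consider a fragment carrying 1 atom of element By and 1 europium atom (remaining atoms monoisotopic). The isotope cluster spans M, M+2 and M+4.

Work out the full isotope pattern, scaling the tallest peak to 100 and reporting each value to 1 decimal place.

Element By pattern (n=1): 0.5160 : 0.4840
Europium pattern (n=1): 0.4781 : 0.5219
Convolve the two distributions (both contribute in 2-u steps):
  M: 0.5160×0.4781 = 0.246700
  M+2: 0.5160×0.5219 + 0.4840×0.4781 = 0.500701
  M+4: 0.4840×0.5219 = 0.252600
Scale to base peak (0.500701) = 100: 49.3 : 100.0 : 50.4

49.3 : 100.0 : 50.4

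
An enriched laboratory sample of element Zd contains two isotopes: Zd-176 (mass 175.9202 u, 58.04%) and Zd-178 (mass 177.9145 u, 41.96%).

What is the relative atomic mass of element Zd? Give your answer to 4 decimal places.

176.7570 u

The abundance-weighted mean is 0.5804 × 175.9202 + 0.4196 × 177.9145
= 102.10408 + 74.65292 = 176.75700 u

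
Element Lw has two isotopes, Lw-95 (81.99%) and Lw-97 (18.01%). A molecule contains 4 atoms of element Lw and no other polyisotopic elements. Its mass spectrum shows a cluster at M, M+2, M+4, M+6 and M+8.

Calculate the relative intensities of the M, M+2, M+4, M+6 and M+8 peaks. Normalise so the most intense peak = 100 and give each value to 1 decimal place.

The 4 Lw atoms are independent, so intensities follow the terms of (0.8199 + 0.1801)^4.
P(M) = 0.8199^4 = 0.451901
P(M+2) = 4 × 0.8199^3 × 0.1801^1 = 0.397060
P(M+4) = 6 × 0.8199^2 × 0.1801^2 = 0.130828
P(M+6) = 4 × 0.8199^1 × 0.1801^3 = 0.019159
P(M+8) = 0.1801^4 = 0.001052
The M peak is largest (0.451901); scaling to 100 gives 100.0 : 87.9 : 29.0 : 4.2 : 0.2.

100.0 : 87.9 : 29.0 : 4.2 : 0.2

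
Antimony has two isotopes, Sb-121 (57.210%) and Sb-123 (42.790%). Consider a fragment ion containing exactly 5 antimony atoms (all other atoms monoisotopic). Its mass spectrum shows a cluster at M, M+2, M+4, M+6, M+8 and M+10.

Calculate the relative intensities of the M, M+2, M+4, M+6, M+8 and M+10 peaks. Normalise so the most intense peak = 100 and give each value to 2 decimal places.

17.88 : 66.85 : 100.00 : 74.79 : 27.97 : 4.18

The 5 Sb atoms are independent, so intensities follow the terms of (0.57210 + 0.42790)^5.
P(M) = 0.57210^5 = 0.061286
P(M+2) = 5 × 0.57210^4 × 0.42790^1 = 0.229192
P(M+4) = 10 × 0.57210^3 × 0.42790^2 = 0.342847
P(M+6) = 10 × 0.57210^2 × 0.42790^3 = 0.256431
P(M+8) = 5 × 0.57210^1 × 0.42790^4 = 0.095898
P(M+10) = 0.42790^5 = 0.014345
The M+4 peak is largest (0.342847); scaling to 100 gives 17.88 : 66.85 : 100.00 : 74.79 : 27.97 : 4.18.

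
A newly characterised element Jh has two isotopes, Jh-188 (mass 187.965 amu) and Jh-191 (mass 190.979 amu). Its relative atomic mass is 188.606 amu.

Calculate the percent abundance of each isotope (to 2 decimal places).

Jh-188: 78.73%, Jh-191: 21.27%

Writing the weighted mean with unknown fraction x of Jh-188:
187.965·x + 190.979·(1 − x) = 188.606
(187.965 − 190.979)·x = 188.606 − 190.979
x = -2.373 / -3.014 = 0.78733 → 78.73% Jh-188, 21.27% Jh-191.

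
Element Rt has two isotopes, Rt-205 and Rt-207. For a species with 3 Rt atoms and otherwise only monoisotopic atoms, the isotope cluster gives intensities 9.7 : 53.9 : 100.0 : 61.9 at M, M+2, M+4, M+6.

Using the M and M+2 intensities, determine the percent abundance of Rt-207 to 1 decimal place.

64.9%

Let p = fractional abundance of Rt-205. I(M+2)/I(M) = [C(3,1)·p^2·(1−p)] / p^3 = 3·(1−p)/p = 53.9/9.7 = 5.5567
(1−p)/p = 5.5567/3 = 1.8522  ⇒  p = 1/(1 + 1.8522) = 0.3506
Rt-205: 35.1%, Rt-207: 64.9%.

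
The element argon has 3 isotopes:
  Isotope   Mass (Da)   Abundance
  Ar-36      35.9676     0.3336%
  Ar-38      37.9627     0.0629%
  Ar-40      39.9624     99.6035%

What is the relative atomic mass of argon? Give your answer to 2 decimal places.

39.95 Da

Weight each isotope mass by its fractional abundance: 0.003336 × 35.9676 + 0.000629 × 37.9627 + 0.996035 × 39.9624
= 0.11999 + 0.02388 + 39.80395 = 39.94782 Da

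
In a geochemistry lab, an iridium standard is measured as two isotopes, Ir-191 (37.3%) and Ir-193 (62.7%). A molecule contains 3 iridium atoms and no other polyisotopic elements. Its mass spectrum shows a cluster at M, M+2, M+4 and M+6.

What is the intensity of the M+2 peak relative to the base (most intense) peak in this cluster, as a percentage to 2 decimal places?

Binomial terms of (0.373 + 0.627)^3: M 0.0519, M+2 0.2617, M+4 0.4399, M+6 0.2465 → M+4 is the base peak.
P(M+4) = C(3,2) × 0.373^1 × 0.627^2 = 3 × 0.3730 × 0.393129 = 0.439911 (base)
P(M+2) = C(3,1) × 0.373^2 × 0.627^1 = 3 × 0.139129 × 0.6270 = 0.261702
Relative intensity = 0.261702 / 0.439911 × 100 = 59.49

59.49%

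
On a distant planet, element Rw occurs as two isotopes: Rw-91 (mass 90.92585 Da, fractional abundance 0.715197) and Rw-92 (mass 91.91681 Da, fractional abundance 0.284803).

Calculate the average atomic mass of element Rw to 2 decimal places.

The abundance-weighted mean is 0.715197 × 90.92585 + 0.284803 × 91.91681
= 65.029895 + 26.178183 = 91.208078 Da

91.21 Da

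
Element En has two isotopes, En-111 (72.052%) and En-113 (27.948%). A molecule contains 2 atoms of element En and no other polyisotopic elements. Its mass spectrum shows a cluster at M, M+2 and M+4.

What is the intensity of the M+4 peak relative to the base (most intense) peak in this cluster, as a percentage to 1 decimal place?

15.0%

Term probabilities: M 0.5191, M+2 0.4027, M+4 0.0781. Base peak = M.
P(M) = C(2,0) × 0.72052^2 × 0.27948^0 = 1 × 0.51914907 × 1.0000 = 0.519149 (base)
P(M+4) = C(2,2) × 0.72052^0 × 0.27948^2 = 1 × 1.0000 × 0.07810907 = 0.078109
Relative intensity = 0.078109 / 0.519149 × 100 = 15.0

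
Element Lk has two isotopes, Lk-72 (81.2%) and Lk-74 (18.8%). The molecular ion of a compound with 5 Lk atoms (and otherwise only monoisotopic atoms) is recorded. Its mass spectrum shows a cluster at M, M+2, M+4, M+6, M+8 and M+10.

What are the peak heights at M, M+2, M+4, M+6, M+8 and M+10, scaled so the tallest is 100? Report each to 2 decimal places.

Each Lk atom is independently Lk-72 (p = 0.812) or Lk-74 (q = 0.188); the cluster is the binomial expansion (p + q)^5.
P(M) = 0.812^5 = 0.353004
P(M+2) = 5 × 0.812^4 × 0.188^1 = 0.408650
P(M+4) = 10 × 0.812^3 × 0.188^2 = 0.189227
P(M+6) = 10 × 0.812^2 × 0.188^3 = 0.043811
P(M+8) = 5 × 0.812^1 × 0.188^4 = 0.005072
P(M+10) = 0.188^5 = 0.000235
The M+2 peak is largest (0.408650); scaling to 100 gives 86.38 : 100.00 : 46.31 : 10.72 : 1.24 : 0.06.

86.38 : 100.00 : 46.31 : 10.72 : 1.24 : 0.06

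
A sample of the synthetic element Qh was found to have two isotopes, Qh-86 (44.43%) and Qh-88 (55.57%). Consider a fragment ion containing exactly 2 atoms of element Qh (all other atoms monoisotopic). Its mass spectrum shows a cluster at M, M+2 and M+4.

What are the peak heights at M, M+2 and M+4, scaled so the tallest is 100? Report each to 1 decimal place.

Expanding (0.4443 + 0.5557)^2:
P(M) = 0.4443^2 = 0.197402
P(M+2) = 2 × 0.4443^1 × 0.5557^1 = 0.493795
P(M+4) = 0.5557^2 = 0.308802
The M+2 peak is largest (0.493795); scaling to 100 gives 40.0 : 100.0 : 62.5.

40.0 : 100.0 : 62.5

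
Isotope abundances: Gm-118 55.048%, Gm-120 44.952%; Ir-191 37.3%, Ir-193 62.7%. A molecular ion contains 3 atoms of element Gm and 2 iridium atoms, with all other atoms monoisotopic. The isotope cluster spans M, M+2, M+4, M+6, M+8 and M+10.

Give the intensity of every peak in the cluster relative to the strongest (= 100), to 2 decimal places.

Element Gm pattern (n=3): 0.16681098 : 0.40865175 : 0.33370356 : 0.09083371
Iridium pattern (n=2): 0.139129 : 0.467742 : 0.393129
Convolve the two distributions (both contribute in 2-u steps):
  M: 0.16681098×0.139129 = 0.023208
  M+2: 0.16681098×0.467742 + 0.40865175×0.139129 = 0.134880
  M+4: 0.16681098×0.393129 + 0.40865175×0.467742 + 0.33370356×0.139129 = 0.303150
  M+6: 0.40865175×0.393129 + 0.33370356×0.467742 + 0.09083371×0.139129 = 0.329378
  M+8: 0.33370356×0.393129 + 0.09083371×0.467742 = 0.173675
  M+10: 0.09083371×0.393129 = 0.035709
Scale to base peak (0.329378) = 100: 7.05 : 40.95 : 92.04 : 100.00 : 52.73 : 10.84

7.05 : 40.95 : 92.04 : 100.00 : 52.73 : 10.84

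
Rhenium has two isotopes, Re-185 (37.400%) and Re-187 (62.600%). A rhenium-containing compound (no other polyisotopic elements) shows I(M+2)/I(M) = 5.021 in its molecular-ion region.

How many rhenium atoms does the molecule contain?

For n independent Re atoms, I(M+2)/I(M) = n · (abundance Re-187) / (abundance Re-185) = n · 0.62600/0.37400.
n = 5.021 × 0.37400/0.62600 = 3.00 ≈ 3

3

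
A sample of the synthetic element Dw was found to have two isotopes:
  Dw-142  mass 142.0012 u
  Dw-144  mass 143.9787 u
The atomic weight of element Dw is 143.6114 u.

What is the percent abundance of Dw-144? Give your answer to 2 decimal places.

Writing the weighted mean with unknown fraction x of Dw-142:
142.0012·x + 143.9787·(1 − x) = 143.6114
(142.0012 − 143.9787)·x = 143.6114 − 143.9787
x = -0.3673 / -1.9775 = 0.18574 → 18.57% Dw-142, 81.43% Dw-144.

81.43%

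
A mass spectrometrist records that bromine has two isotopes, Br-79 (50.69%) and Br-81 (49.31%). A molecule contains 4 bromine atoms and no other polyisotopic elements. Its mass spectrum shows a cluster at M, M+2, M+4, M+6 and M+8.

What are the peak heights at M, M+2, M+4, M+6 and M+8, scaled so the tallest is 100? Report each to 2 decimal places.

Each Br atom is independently Br-79 (p = 0.5069) or Br-81 (q = 0.4931); the cluster is the binomial expansion (p + q)^4.
P(M) = 0.5069^4 = 0.066022
P(M+2) = 4 × 0.5069^3 × 0.4931^1 = 0.256899
P(M+4) = 6 × 0.5069^2 × 0.4931^2 = 0.374857
P(M+6) = 4 × 0.5069^1 × 0.4931^3 = 0.243101
P(M+8) = 0.4931^4 = 0.059121
The M+4 peak is largest (0.374857); scaling to 100 gives 17.61 : 68.53 : 100.00 : 64.85 : 15.77.

17.61 : 68.53 : 100.00 : 64.85 : 15.77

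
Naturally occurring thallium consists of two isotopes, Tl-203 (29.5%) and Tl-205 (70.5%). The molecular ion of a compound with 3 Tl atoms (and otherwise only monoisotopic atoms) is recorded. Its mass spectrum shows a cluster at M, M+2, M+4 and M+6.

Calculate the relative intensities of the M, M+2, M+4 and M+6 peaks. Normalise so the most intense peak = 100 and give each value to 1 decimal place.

Expanding (0.295 + 0.705)^3:
P(M) = 0.295^3 = 0.025672
P(M+2) = 3 × 0.295^2 × 0.705^1 = 0.184058
P(M+4) = 3 × 0.295^1 × 0.705^2 = 0.439867
P(M+6) = 0.705^3 = 0.350403
The M+4 peak is largest (0.439867); scaling to 100 gives 5.8 : 41.8 : 100.0 : 79.7.

5.8 : 41.8 : 100.0 : 79.7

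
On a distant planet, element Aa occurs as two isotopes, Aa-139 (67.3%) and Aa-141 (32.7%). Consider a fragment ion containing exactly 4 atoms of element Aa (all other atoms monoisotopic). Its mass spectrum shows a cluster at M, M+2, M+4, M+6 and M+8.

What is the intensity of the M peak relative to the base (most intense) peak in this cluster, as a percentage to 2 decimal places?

Binomial terms of (0.673 + 0.327)^4: M 0.2051, M+2 0.3987, M+4 0.2906, M+6 0.0941, M+8 0.0114 → M+2 is the base peak.
P(M+2) = C(4,1) × 0.673^3 × 0.327^1 = 4 × 0.30482122 × 0.3270 = 0.398706 (base)
P(M) = C(4,0) × 0.673^4 × 0.327^0 = 1 × 0.20514468 × 1.0000 = 0.205145
Relative intensity = 0.205145 / 0.398706 × 100 = 51.45

51.45%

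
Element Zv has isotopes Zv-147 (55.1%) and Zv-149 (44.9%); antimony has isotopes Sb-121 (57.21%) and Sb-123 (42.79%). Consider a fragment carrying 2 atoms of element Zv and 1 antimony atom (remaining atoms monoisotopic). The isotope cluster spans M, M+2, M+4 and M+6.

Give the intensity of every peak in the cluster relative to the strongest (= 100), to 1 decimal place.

42.1 : 100.0 : 79.2 : 20.9

Element Zv pattern (n=2): 0.303601 : 0.494798 : 0.201601
Antimony pattern (n=1): 0.5721 : 0.4279
Convolve the two distributions (both contribute in 2-u steps):
  M: 0.303601×0.5721 = 0.173690
  M+2: 0.303601×0.4279 + 0.494798×0.5721 = 0.412985
  M+4: 0.494798×0.4279 + 0.201601×0.5721 = 0.327060
  M+6: 0.201601×0.4279 = 0.086265
Scale to base peak (0.412985) = 100: 42.1 : 100.0 : 79.2 : 20.9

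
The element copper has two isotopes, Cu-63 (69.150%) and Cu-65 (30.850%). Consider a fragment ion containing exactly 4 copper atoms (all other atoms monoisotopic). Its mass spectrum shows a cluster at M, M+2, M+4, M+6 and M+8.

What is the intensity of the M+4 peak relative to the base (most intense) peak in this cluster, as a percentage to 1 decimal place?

(0.69150 + 0.30850)^4 gives M 0.2286, M+2 0.4080, M+4 0.2731, M+6 0.0812, M+8 0.0091; the largest is M+2.
P(M+2) = C(4,1) × 0.69150^3 × 0.30850^1 = 4 × 0.33065611 × 0.3085 = 0.408030 (base)
P(M+4) = C(4,2) × 0.69150^2 × 0.30850^2 = 6 × 0.47817225 × 0.09517225 = 0.273052
Relative intensity = 0.273052 / 0.408030 × 100 = 66.9

66.9%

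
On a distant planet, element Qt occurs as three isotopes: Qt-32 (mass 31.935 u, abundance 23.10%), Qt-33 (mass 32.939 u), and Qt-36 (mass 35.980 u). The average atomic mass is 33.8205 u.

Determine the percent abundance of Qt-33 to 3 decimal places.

The remaining 76.90% is split between Qt-33 (fraction x) and Qt-36 (fraction 0.7690 − x).
Substituting: 32.939x + 35.980(0.7690 − x) = 26.443515
(32.939 − 35.980)x = -1.225105  ⇒  x = 0.40286, y = 0.36614
Qt-33: 40.286%, Qt-36: 36.614%.

40.286%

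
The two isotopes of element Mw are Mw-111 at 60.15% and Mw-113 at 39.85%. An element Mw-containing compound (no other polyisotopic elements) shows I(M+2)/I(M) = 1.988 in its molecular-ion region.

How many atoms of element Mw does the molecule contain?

3

With n Mw atoms, P(M+2)/P(M) = C(n,1)·p^(n−1)q / p^n = n·q/p = n · 0.3985/0.6015.
n = 1.988 × 0.6015/0.3985 = 3.00 ≈ 3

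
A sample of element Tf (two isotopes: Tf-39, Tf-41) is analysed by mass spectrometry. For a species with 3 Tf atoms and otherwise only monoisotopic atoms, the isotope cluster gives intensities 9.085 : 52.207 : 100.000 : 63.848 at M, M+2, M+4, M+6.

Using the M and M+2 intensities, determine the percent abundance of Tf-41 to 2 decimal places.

65.70%

Write p for the Tf-39 fraction. I(M+2)/I(M) = [C(3,1)·p^2·(1−p)] / p^3 = 3·(1−p)/p = 52.207/9.085 = 5.7465
(1−p)/p = 5.7465/3 = 1.9155  ⇒  p = 1/(1 + 1.9155) = 0.3430
Tf-39: 34.30%, Tf-41: 65.70%.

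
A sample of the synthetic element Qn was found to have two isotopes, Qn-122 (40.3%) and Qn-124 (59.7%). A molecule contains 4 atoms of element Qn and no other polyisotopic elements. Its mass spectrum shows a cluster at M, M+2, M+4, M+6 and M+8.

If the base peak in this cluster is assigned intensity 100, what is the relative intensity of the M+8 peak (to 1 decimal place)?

36.6

Binomial terms of (0.403 + 0.597)^4: M 0.0264, M+2 0.1563, M+4 0.3473, M+6 0.3430, M+8 0.1270 → M+4 is the base peak.
P(M+4) = C(4,2) × 0.403^2 × 0.597^2 = 6 × 0.162409 × 0.356409 = 0.347304 (base)
P(M+8) = C(4,4) × 0.403^0 × 0.597^4 = 1 × 1.0000 × 0.12702738 = 0.127027
Relative intensity = 0.127027 / 0.347304 × 100 = 36.6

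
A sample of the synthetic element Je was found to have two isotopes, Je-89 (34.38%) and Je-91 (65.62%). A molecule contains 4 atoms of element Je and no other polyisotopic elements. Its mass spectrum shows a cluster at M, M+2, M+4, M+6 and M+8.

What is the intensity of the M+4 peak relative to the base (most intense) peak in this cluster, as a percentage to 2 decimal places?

(0.3438 + 0.6562)^4 gives M 0.0140, M+2 0.1067, M+4 0.3054, M+6 0.3886, M+8 0.1854; the largest is M+6.
P(M+6) = C(4,3) × 0.3438^1 × 0.6562^3 = 4 × 0.3438 × 0.2825587 = 0.388575 (base)
P(M+4) = C(4,2) × 0.3438^2 × 0.6562^2 = 6 × 0.11819844 × 0.43059844 = 0.305376
Relative intensity = 0.305376 / 0.388575 × 100 = 78.59

78.59%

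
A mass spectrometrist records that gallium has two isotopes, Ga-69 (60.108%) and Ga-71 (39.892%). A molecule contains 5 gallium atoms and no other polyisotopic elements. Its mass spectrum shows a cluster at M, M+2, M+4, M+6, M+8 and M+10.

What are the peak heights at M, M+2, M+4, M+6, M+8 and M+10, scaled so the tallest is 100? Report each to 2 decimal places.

Each Ga atom is independently Ga-69 (p = 0.60108) or Ga-71 (q = 0.39892); the cluster is the binomial expansion (p + q)^5.
P(M) = 0.60108^5 = 0.078462
P(M+2) = 5 × 0.60108^4 × 0.39892^1 = 0.260366
P(M+4) = 10 × 0.60108^3 × 0.39892^2 = 0.345596
P(M+6) = 10 × 0.60108^2 × 0.39892^3 = 0.229362
P(M+8) = 5 × 0.60108^1 × 0.39892^4 = 0.076111
P(M+10) = 0.39892^5 = 0.010103
The M+4 peak is largest (0.345596); scaling to 100 gives 22.70 : 75.34 : 100.00 : 66.37 : 22.02 : 2.92.

22.70 : 75.34 : 100.00 : 66.37 : 22.02 : 2.92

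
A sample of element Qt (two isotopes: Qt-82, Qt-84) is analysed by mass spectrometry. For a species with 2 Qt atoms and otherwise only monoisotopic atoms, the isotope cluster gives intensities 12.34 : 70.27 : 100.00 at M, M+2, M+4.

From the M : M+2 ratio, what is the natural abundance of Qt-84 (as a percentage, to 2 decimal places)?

If p is the fraction of Qt that is Qt-82, then I(M+2)/I(M) = [C(2,1)·p^1·(1−p)] / p^2 = 2·(1−p)/p = 70.27/12.34 = 5.6945
(1−p)/p = 5.6945/2 = 2.8472  ⇒  p = 1/(1 + 2.8472) = 0.2599
Qt-82: 25.99%, Qt-84: 74.01%.

74.01%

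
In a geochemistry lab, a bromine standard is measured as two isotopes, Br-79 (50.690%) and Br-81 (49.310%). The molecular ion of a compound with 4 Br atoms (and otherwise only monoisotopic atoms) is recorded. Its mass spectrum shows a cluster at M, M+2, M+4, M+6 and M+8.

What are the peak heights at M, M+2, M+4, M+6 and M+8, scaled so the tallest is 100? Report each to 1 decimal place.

17.6 : 68.5 : 100.0 : 64.9 : 15.8

Expanding (0.50690 + 0.49310)^4:
P(M) = 0.50690^4 = 0.066022
P(M+2) = 4 × 0.50690^3 × 0.49310^1 = 0.256899
P(M+4) = 6 × 0.50690^2 × 0.49310^2 = 0.374857
P(M+6) = 4 × 0.50690^1 × 0.49310^3 = 0.243101
P(M+8) = 0.49310^4 = 0.059121
The M+4 peak is largest (0.374857); scaling to 100 gives 17.6 : 68.5 : 100.0 : 64.9 : 15.8.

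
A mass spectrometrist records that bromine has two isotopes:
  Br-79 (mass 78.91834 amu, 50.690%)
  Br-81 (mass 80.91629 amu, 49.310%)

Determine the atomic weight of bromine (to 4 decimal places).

The abundance-weighted mean is 0.50690 × 78.91834 + 0.49310 × 80.91629
= 40.003707 + 39.899823 = 79.903530 amu

79.9035 amu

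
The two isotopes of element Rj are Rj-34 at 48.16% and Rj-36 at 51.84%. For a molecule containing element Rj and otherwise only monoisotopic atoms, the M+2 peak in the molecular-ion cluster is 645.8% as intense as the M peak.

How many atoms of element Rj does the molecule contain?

For n independent Rj atoms, I(M+2)/I(M) = n · (abundance Rj-36) / (abundance Rj-34) = n · 0.5184/0.4816.
n = 6.458 × 0.4816/0.5184 = 6.00 ≈ 6

6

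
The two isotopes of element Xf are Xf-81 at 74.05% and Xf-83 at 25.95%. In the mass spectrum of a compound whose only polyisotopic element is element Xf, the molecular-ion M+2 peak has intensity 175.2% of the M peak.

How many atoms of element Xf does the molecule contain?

5

For n independent Xf atoms, I(M+2)/I(M) = n · (abundance Xf-83) / (abundance Xf-81) = n · 0.2595/0.7405.
n = 1.752 × 0.7405/0.2595 = 5.00 ≈ 5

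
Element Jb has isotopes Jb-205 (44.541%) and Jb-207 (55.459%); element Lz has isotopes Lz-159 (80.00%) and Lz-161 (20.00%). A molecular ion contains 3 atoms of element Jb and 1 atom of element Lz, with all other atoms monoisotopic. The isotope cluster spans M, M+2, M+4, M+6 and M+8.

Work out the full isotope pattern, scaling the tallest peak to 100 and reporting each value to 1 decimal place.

17.9 : 71.4 : 100.0 : 55.4 : 8.6

Element Jb pattern (n=3): 0.08836492 : 0.33007544 : 0.41098435 : 0.17057528
Element Lz pattern (n=1): 0.8000 : 0.2000
Convolve the two distributions (both contribute in 2-u steps):
  M: 0.08836492×0.8000 = 0.070692
  M+2: 0.08836492×0.2000 + 0.33007544×0.8000 = 0.281733
  M+4: 0.33007544×0.2000 + 0.41098435×0.8000 = 0.394803
  M+6: 0.41098435×0.2000 + 0.17057528×0.8000 = 0.218657
  M+8: 0.17057528×0.2000 = 0.034115
Scale to base peak (0.394803) = 100: 17.9 : 71.4 : 100.0 : 55.4 : 8.6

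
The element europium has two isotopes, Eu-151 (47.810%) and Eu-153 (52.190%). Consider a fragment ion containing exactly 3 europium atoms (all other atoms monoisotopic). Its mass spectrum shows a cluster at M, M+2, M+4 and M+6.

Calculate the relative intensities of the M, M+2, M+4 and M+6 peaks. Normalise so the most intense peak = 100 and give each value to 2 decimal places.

27.97 : 91.61 : 100.00 : 36.39

Expanding (0.47810 + 0.52190)^3:
P(M) = 0.47810^3 = 0.109284
P(M+2) = 3 × 0.47810^2 × 0.52190^1 = 0.357887
P(M+4) = 3 × 0.47810^1 × 0.52190^2 = 0.390674
P(M+6) = 0.52190^3 = 0.142155
The M+4 peak is largest (0.390674); scaling to 100 gives 27.97 : 91.61 : 100.00 : 36.39.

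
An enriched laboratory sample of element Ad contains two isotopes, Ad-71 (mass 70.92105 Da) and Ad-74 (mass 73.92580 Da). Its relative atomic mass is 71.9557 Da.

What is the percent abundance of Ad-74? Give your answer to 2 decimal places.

With x = fraction of Ad-71 (so Ad-74 is 1 − x):
70.92105·x + 73.92580·(1 − x) = 71.9557
(70.92105 − 73.92580)·x = 71.9557 − 73.92580
x = -1.97010 / -3.00475 = 0.65566 → 65.57% Ad-71, 34.43% Ad-74.

34.43%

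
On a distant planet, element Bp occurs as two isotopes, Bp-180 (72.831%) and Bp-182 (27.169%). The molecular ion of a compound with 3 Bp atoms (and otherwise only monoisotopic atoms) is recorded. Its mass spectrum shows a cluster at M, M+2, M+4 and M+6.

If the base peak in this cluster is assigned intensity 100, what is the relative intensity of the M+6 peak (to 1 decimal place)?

(0.72831 + 0.27169)^3 gives M 0.3863, M+2 0.4323, M+4 0.1613, M+6 0.0201; the largest is M+2.
P(M+2) = C(3,1) × 0.72831^2 × 0.27169^1 = 3 × 0.53043546 × 0.27169 = 0.432342 (base)
P(M+6) = C(3,3) × 0.72831^0 × 0.27169^3 = 1 × 1.0000 × 0.02005492 = 0.020055
Relative intensity = 0.020055 / 0.432342 × 100 = 4.6

4.6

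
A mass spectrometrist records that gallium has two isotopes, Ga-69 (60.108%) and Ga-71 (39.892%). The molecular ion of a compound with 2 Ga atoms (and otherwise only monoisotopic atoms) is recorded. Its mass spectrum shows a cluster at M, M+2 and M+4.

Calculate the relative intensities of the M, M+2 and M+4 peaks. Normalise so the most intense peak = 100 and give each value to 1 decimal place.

75.3 : 100.0 : 33.2

Expanding (0.60108 + 0.39892)^2:
P(M) = 0.60108^2 = 0.361297
P(M+2) = 2 × 0.60108^1 × 0.39892^1 = 0.479566
P(M+4) = 0.39892^2 = 0.159137
The M+2 peak is largest (0.479566); scaling to 100 gives 75.3 : 100.0 : 33.2.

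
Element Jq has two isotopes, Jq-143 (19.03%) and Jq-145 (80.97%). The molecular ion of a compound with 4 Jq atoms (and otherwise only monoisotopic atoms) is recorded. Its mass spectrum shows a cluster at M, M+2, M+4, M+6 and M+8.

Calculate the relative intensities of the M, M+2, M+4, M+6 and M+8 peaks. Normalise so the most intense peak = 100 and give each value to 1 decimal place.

0.3 : 5.2 : 33.1 : 94.0 : 100.0

Expanding (0.1903 + 0.8097)^4:
P(M) = 0.1903^4 = 0.001311
P(M+2) = 4 × 0.1903^3 × 0.8097^1 = 0.022320
P(M+4) = 6 × 0.1903^2 × 0.8097^2 = 0.142455
P(M+6) = 4 × 0.1903^1 × 0.8097^3 = 0.404084
P(M+8) = 0.8097^4 = 0.429830
The M+8 peak is largest (0.429830); scaling to 100 gives 0.3 : 5.2 : 33.1 : 94.0 : 100.0.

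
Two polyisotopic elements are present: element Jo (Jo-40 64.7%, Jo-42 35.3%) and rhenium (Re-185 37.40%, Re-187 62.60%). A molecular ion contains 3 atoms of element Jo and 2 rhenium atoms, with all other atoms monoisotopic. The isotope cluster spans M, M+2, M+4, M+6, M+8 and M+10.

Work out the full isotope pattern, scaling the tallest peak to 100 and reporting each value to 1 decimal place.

Element Jo pattern (n=3): 0.27084002 : 0.44330693 : 0.24186607 : 0.04398698
Rhenium pattern (n=2): 0.139876 : 0.468248 : 0.391876
Convolve the two distributions (both contribute in 2-u steps):
  M: 0.27084002×0.139876 = 0.037884
  M+2: 0.27084002×0.468248 + 0.44330693×0.139876 = 0.188828
  M+4: 0.27084002×0.391876 + 0.44330693×0.468248 + 0.24186607×0.139876 = 0.347545
  M+6: 0.44330693×0.391876 + 0.24186607×0.468248 + 0.04398698×0.139876 = 0.293127
  M+8: 0.24186607×0.391876 + 0.04398698×0.468248 = 0.115378
  M+10: 0.04398698×0.391876 = 0.017237
Scale to base peak (0.347545) = 100: 10.9 : 54.3 : 100.0 : 84.3 : 33.2 : 5.0

10.9 : 54.3 : 100.0 : 84.3 : 33.2 : 5.0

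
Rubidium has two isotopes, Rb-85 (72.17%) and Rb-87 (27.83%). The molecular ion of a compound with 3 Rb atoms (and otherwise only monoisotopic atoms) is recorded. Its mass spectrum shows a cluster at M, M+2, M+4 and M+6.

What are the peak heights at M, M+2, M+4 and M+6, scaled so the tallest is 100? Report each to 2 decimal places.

86.44 : 100.00 : 38.56 : 4.96

Expanding (0.7217 + 0.2783)^3:
P(M) = 0.7217^3 = 0.375898
P(M+2) = 3 × 0.7217^2 × 0.2783^1 = 0.434858
P(M+4) = 3 × 0.7217^1 × 0.2783^2 = 0.167689
P(M+6) = 0.2783^3 = 0.021555
The M+2 peak is largest (0.434858); scaling to 100 gives 86.44 : 100.00 : 38.56 : 4.96.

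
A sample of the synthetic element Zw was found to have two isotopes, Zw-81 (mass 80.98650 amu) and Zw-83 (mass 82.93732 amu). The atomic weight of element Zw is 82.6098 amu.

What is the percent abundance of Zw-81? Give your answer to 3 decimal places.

Let x be the fractional abundance of Zw-81; then Zw-83 has abundance 1 − x.
80.98650·x + 82.93732·(1 − x) = 82.6098
(80.98650 − 82.93732)·x = 82.6098 − 82.93732
x = -0.32752 / -1.95082 = 0.16789 → 16.789% Zw-81, 83.211% Zw-83.

16.789%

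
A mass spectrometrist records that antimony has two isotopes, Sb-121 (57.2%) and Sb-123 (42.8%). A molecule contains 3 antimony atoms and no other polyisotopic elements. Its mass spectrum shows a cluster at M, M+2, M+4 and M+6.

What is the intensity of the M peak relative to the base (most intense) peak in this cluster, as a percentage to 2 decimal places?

Binomial terms of (0.572 + 0.428)^3: M 0.1871, M+2 0.4201, M+4 0.3143, M+6 0.0784 → M+2 is the base peak.
P(M+2) = C(3,1) × 0.572^2 × 0.428^1 = 3 × 0.327184 × 0.4280 = 0.420104 (base)
P(M) = C(3,0) × 0.572^3 × 0.428^0 = 1 × 0.18714925 × 1.0000 = 0.187149
Relative intensity = 0.187149 / 0.420104 × 100 = 44.55

44.55%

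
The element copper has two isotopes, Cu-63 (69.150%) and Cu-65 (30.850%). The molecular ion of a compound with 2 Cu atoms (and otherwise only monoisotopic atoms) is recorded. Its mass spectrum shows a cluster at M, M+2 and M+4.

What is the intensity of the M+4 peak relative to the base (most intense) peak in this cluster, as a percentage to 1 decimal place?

19.9%

(0.69150 + 0.30850)^2 gives M 0.4782, M+2 0.4267, M+4 0.0952; the largest is M.
P(M) = C(2,0) × 0.69150^2 × 0.30850^0 = 1 × 0.47817225 × 1.0000 = 0.478172 (base)
P(M+4) = C(2,2) × 0.69150^0 × 0.30850^2 = 1 × 1.0000 × 0.09517225 = 0.095172
Relative intensity = 0.095172 / 0.478172 × 100 = 19.9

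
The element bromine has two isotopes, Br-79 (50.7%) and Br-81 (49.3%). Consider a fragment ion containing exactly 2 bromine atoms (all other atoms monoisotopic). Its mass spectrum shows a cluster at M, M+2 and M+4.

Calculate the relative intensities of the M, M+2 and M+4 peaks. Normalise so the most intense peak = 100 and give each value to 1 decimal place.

51.4 : 100.0 : 48.6

The 2 Br atoms are independent, so intensities follow the terms of (0.507 + 0.493)^2.
P(M) = 0.507^2 = 0.257049
P(M+2) = 2 × 0.507^1 × 0.493^1 = 0.499902
P(M+4) = 0.493^2 = 0.243049
The M+2 peak is largest (0.499902); scaling to 100 gives 51.4 : 100.0 : 48.6.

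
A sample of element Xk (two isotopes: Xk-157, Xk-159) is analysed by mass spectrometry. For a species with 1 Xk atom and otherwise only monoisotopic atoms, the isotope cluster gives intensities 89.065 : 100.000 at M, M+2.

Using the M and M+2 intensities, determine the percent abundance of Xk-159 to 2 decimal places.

If p is the fraction of Xk that is Xk-157, then I(M+2)/I(M) = [C(1,1)·p^0·(1−p)] / p^1 = 1·(1−p)/p = 100.000/89.065 = 1.1228
(1−p)/p = 1.1228/1 = 1.1228  ⇒  p = 1/(1 + 1.1228) = 0.4711
Xk-157: 47.11%, Xk-159: 52.89%.

52.89%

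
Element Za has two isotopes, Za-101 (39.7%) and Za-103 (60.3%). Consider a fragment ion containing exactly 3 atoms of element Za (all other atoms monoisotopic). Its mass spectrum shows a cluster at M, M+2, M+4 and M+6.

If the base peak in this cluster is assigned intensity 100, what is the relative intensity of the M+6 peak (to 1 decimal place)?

Binomial terms of (0.397 + 0.603)^3: M 0.0626, M+2 0.2851, M+4 0.4331, M+6 0.2193 → M+4 is the base peak.
P(M+4) = C(3,2) × 0.397^1 × 0.603^2 = 3 × 0.3970 × 0.363609 = 0.433058 (base)
P(M+6) = C(3,3) × 0.397^0 × 0.603^3 = 1 × 1.0000 × 0.21925623 = 0.219256
Relative intensity = 0.219256 / 0.433058 × 100 = 50.6

50.6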